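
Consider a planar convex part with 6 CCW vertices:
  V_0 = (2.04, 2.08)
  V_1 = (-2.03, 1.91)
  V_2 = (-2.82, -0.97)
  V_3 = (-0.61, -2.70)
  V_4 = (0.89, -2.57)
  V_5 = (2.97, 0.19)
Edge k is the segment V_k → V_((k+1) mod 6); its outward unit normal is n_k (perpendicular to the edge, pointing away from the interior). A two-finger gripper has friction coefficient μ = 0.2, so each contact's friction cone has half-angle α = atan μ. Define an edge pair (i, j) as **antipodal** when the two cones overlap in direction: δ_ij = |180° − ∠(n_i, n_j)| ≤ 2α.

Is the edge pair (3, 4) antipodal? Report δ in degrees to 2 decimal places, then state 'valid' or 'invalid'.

δ = 131.96°, invalid

α = atan 0.2 = 11.31°;  2α = 22.62°
edge 3: e_3 = (+1.50, +0.13);  n_3 = (+0.0863, -0.9963)
edge 4: e_4 = (+2.08, +2.76);  n_4 = (+0.7986, -0.6019)
∠(n_3, n_4) = 48.04°
δ = |180° − 48.04°| = 131.96°
131.96° > 2α = 22.62°  →  invalid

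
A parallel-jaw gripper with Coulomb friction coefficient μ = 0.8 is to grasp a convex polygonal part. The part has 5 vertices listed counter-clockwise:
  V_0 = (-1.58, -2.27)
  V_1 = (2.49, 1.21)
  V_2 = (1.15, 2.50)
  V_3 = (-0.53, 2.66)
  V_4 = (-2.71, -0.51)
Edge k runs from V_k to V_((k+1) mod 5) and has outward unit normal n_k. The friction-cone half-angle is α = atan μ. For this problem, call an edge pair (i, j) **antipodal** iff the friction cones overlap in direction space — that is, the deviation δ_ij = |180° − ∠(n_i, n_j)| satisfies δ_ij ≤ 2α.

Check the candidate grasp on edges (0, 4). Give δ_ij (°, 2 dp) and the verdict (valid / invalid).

δ = 82.17°, invalid

α = atan 0.8 = 38.66°;  2α = 77.32°
edge 0: e_0 = (+4.07, +3.48);  n_0 = (+0.6499, -0.7600)
edge 4: e_4 = (+1.13, -1.76);  n_4 = (-0.8415, -0.5403)
∠(n_0, n_4) = 97.83°
δ = |180° − 97.83°| = 82.17°
82.17° > 2α = 77.32°  →  invalid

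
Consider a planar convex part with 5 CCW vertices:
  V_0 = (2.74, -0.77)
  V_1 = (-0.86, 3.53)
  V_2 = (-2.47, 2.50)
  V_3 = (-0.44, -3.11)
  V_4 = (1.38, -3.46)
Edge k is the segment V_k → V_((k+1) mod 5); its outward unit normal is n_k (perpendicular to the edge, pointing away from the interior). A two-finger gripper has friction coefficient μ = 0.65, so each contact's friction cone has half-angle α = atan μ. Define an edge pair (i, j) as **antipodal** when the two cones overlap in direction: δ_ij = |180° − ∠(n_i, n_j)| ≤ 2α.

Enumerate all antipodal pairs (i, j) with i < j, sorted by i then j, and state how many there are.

α = atan 0.65 = 33.02°;  2α = 66.05°
n_0 = (+0.7668, +0.6419)
n_1 = (-0.5389, +0.8424)
n_2 = (-0.9403, -0.3403)
n_3 = (-0.1888, -0.9820)
n_4 = (+0.8924, -0.4512)
  (0,1): δ = 97.33°  ·
  (0,2): δ = 20.04°  ✓
  (0,3): δ = 39.18°  ✓
  (0,4): δ = 113.24°  ·
  (1,2): δ = 102.72°  ·
  (1,3): δ = 43.49°  ✓
  (1,4): δ = 30.57°  ✓
  (2,3): δ = 120.78°  ·
  (2,4): δ = 46.71°  ✓
  (3,4): δ = 105.93°  ·
antipodal pairs: 5

count = 5; pairs: (0,2), (0,3), (1,3), (1,4), (2,4)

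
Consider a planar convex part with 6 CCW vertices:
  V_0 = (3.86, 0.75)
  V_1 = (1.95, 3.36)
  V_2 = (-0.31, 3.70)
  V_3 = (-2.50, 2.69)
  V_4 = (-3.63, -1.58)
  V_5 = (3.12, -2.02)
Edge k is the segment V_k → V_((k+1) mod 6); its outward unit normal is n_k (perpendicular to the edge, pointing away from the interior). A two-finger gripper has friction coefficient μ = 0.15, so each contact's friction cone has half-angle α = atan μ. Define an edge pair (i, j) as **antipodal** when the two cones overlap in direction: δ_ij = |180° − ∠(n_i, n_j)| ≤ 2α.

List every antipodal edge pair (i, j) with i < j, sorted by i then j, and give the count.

count = 2; pairs: (1,4), (3,5)

α = atan 0.15 = 8.53°;  2α = 17.06°
n_0 = (+0.8070, +0.5906)
n_1 = (+0.1488, +0.9889)
n_2 = (-0.4188, +0.9081)
n_3 = (-0.9667, +0.2558)
n_4 = (-0.0650, -0.9979)
n_5 = (+0.9661, -0.2581)
  (0,1): δ = 134.75°  ·
  (0,2): δ = 101.44°  ·
  (0,3): δ = 51.02°  ·
  (0,4): δ = 50.07°  ·
  (0,5): δ = 128.85°  ·
  (1,2): δ = 146.69°  ·
  (1,3): δ = 96.27°  ·
  (1,4): δ = 4.83°  ✓
  (1,5): δ = 83.60°  ·
  (2,3): δ = 129.58°  ·
  (2,4): δ = 28.49°  ·
  (2,5): δ = 50.28°  ·
  (3,4): δ = 78.91°  ·
  (3,5): δ = 0.13°  ✓
  (4,5): δ = 101.23°  ·
antipodal pairs: 2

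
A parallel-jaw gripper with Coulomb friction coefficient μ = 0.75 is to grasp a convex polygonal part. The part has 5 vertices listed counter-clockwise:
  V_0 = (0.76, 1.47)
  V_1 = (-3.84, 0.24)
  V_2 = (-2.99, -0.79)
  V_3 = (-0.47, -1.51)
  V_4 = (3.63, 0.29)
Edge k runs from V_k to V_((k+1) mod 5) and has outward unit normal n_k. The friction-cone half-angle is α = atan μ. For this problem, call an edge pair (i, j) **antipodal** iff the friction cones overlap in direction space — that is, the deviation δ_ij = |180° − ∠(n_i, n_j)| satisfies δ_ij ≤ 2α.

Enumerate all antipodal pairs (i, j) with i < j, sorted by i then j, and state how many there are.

α = atan 0.75 = 36.87°;  2α = 73.74°
n_0 = (-0.2583, +0.9661)
n_1 = (-0.7713, -0.6365)
n_2 = (-0.2747, -0.9615)
n_3 = (+0.4020, -0.9156)
n_4 = (+0.3803, +0.9249)
  (0,1): δ = 65.44°  ✓
  (0,2): δ = 30.92°  ✓
  (0,3): δ = 8.73°  ✓
  (0,4): δ = 142.68°  ·
  (1,2): δ = 145.48°  ·
  (1,3): δ = 105.83°  ·
  (1,4): δ = 28.12°  ✓
  (2,3): δ = 140.35°  ·
  (2,4): δ = 6.40°  ✓
  (3,4): δ = 46.05°  ✓
antipodal pairs: 6

count = 6; pairs: (0,1), (0,2), (0,3), (1,4), (2,4), (3,4)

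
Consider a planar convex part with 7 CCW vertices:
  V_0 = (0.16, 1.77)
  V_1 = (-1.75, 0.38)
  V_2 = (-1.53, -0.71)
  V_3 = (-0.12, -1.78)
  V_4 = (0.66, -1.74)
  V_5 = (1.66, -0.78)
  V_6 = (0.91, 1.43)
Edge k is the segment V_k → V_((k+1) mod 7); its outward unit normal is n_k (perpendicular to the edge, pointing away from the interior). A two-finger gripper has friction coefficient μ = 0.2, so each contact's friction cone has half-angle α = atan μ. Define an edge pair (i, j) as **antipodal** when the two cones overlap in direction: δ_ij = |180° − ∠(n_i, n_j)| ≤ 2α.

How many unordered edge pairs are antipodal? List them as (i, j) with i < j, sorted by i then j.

α = atan 0.2 = 11.31°;  2α = 22.62°
n_0 = (-0.5884, +0.8086)
n_1 = (-0.9802, -0.1978)
n_2 = (-0.6045, -0.7966)
n_3 = (+0.0512, -0.9987)
n_4 = (+0.6925, -0.7214)
n_5 = (+0.9470, +0.3214)
n_6 = (+0.4129, +0.9108)
  (0,1): δ = 114.63°  ·
  (0,2): δ = 73.24°  ·
  (0,3): δ = 33.11°  ·
  (0,4): δ = 7.79°  ✓
  (0,5): δ = 72.70°  ·
  (0,6): δ = 119.57°  ·
  (1,2): δ = 138.60°  ·
  (1,3): δ = 98.48°  ·
  (1,4): δ = 57.58°  ·
  (1,5): δ = 7.33°  ✓
  (1,6): δ = 54.20°  ·
  (2,3): δ = 139.87°  ·
  (2,4): δ = 98.98°  ·
  (2,5): δ = 34.06°  ·
  (2,6): δ = 12.81°  ✓
  (3,4): δ = 139.10°  ·
  (3,5): δ = 74.19°  ·
  (3,6): δ = 27.32°  ·
  (4,5): δ = 115.09°  ·
  (4,6): δ = 68.22°  ·
  (5,6): δ = 133.13°  ·
antipodal pairs: 3

count = 3; pairs: (0,4), (1,5), (2,6)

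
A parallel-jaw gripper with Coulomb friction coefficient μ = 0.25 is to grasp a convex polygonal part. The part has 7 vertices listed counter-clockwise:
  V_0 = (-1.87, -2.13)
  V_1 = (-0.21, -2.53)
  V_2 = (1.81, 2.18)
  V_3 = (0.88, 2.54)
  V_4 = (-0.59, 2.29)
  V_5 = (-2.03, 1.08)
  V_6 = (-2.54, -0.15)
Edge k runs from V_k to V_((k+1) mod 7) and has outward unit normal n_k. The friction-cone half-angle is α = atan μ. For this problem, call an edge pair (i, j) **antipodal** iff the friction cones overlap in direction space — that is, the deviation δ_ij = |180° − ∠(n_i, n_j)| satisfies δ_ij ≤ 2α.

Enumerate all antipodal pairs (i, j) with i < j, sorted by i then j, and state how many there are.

count = 4; pairs: (0,2), (0,3), (1,4), (1,5)

α = atan 0.25 = 14.04°;  2α = 28.07°
n_0 = (-0.2343, -0.9722)
n_1 = (+0.9190, -0.3942)
n_2 = (+0.3610, +0.9326)
n_3 = (-0.1677, +0.9858)
n_4 = (-0.6433, +0.7656)
n_5 = (-0.9237, +0.3830)
n_6 = (-0.9472, -0.3205)
  (0,1): δ = 99.67°  ·
  (0,2): δ = 7.61°  ✓
  (0,3): δ = 23.20°  ✓
  (0,4): δ = 53.59°  ·
  (0,5): δ = 81.03°  ·
  (0,6): δ = 122.24°  ·
  (1,2): δ = 87.95°  ·
  (1,3): δ = 57.13°  ·
  (1,4): δ = 26.75°  ✓
  (1,5): δ = 0.69°  ✓
  (1,6): δ = 41.91°  ·
  (2,3): δ = 149.19°  ·
  (2,4): δ = 118.80°  ·
  (2,5): δ = 91.36°  ·
  (2,6): δ = 50.14°  ·
  (3,4): δ = 149.61°  ·
  (3,5): δ = 122.17°  ·
  (3,6): δ = 80.96°  ·
  (4,5): δ = 152.56°  ·
  (4,6): δ = 111.34°  ·
  (5,6): δ = 138.78°  ·
antipodal pairs: 4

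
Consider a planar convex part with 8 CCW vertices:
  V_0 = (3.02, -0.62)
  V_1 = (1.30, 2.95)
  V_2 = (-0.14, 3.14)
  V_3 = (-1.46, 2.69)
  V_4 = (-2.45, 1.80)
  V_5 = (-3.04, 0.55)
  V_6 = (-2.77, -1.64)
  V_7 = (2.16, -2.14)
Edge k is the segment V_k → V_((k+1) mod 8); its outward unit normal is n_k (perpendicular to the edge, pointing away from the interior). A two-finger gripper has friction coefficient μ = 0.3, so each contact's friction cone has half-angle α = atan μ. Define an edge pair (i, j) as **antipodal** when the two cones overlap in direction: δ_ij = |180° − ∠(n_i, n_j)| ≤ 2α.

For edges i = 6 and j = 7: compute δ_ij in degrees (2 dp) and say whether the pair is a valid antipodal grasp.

α = atan 0.3 = 16.70°;  2α = 33.40°
edge 6: e_6 = (+4.93, -0.50);  n_6 = (-0.1009, -0.9949)
edge 7: e_7 = (+0.86, +1.52);  n_7 = (+0.8703, -0.4924)
∠(n_6, n_7) = 66.29°
δ = |180° − 66.29°| = 113.71°
113.71° > 2α = 33.40°  →  invalid

δ = 113.71°, invalid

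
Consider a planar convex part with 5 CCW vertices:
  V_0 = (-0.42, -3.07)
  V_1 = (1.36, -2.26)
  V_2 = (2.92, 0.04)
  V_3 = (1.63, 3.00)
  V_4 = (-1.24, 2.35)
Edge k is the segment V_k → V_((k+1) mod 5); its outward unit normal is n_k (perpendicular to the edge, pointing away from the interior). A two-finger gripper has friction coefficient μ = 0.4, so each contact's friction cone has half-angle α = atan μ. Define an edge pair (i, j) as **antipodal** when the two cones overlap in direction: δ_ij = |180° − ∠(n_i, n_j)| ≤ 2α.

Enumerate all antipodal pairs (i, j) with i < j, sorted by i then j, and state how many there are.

count = 4; pairs: (0,3), (1,3), (1,4), (2,4)

α = atan 0.4 = 21.80°;  2α = 43.60°
n_0 = (+0.4142, -0.9102)
n_1 = (+0.8276, -0.5613)
n_2 = (+0.9167, +0.3995)
n_3 = (-0.2209, +0.9753)
n_4 = (-0.9887, -0.1496)
  (0,1): δ = 148.62°  ·
  (0,2): δ = 90.92°  ·
  (0,3): δ = 11.71°  ✓
  (0,4): δ = 74.13°  ·
  (1,2): δ = 122.30°  ·
  (1,3): δ = 43.09°  ✓
  (1,4): δ = 42.75°  ✓
  (2,3): δ = 100.79°  ·
  (2,4): δ = 14.94°  ✓
  (3,4): δ = 94.16°  ·
antipodal pairs: 4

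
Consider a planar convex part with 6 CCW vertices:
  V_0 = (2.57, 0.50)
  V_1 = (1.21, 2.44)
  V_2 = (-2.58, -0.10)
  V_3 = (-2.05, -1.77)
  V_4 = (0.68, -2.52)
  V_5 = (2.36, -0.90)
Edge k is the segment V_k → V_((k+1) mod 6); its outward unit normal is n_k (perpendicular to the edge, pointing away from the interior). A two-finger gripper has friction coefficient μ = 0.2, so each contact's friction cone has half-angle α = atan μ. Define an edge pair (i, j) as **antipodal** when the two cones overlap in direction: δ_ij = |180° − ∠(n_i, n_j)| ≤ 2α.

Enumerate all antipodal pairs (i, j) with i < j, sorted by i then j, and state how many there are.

count = 2; pairs: (0,2), (1,4)

α = atan 0.2 = 11.31°;  2α = 22.62°
n_0 = (+0.8188, +0.5740)
n_1 = (-0.5567, +0.8307)
n_2 = (-0.9532, -0.3025)
n_3 = (-0.2649, -0.9643)
n_4 = (+0.6941, -0.7198)
n_5 = (+0.9889, -0.1483)
  (0,1): δ = 91.20°  ·
  (0,2): δ = 17.42°  ✓
  (0,3): δ = 39.61°  ·
  (0,4): δ = 98.93°  ·
  (0,5): δ = 136.44°  ·
  (1,2): δ = 106.22°  ·
  (1,3): δ = 49.19°  ·
  (1,4): δ = 10.13°  ✓
  (1,5): δ = 47.64°  ·
  (2,3): δ = 122.97°  ·
  (2,4): δ = 63.65°  ·
  (2,5): δ = 26.14°  ·
  (3,4): δ = 120.68°  ·
  (3,5): δ = 83.17°  ·
  (4,5): δ = 142.49°  ·
antipodal pairs: 2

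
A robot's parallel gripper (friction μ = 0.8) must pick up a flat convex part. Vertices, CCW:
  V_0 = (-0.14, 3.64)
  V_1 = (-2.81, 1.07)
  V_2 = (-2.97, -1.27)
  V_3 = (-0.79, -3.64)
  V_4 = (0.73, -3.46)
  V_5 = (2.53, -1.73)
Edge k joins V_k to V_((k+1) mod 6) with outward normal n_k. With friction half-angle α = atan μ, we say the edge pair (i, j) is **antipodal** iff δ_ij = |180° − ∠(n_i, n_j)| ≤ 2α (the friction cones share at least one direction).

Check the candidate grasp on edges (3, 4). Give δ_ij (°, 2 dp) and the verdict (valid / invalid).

δ = 142.89°, invalid

α = atan 0.8 = 38.66°;  2α = 77.32°
edge 3: e_3 = (+1.52, +0.18);  n_3 = (+0.1176, -0.9931)
edge 4: e_4 = (+1.80, +1.73);  n_4 = (+0.6929, -0.7210)
∠(n_3, n_4) = 37.11°
δ = |180° − 37.11°| = 142.89°
142.89° > 2α = 77.32°  →  invalid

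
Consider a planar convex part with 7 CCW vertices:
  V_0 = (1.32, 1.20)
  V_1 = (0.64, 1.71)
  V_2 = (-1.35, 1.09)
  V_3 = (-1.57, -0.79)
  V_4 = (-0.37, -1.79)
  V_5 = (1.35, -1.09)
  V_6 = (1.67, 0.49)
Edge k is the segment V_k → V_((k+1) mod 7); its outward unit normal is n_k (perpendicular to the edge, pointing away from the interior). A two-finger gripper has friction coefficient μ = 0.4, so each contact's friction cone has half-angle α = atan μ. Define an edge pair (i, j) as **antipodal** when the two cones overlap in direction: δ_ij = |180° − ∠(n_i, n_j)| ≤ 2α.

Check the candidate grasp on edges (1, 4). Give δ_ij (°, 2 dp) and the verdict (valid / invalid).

α = atan 0.4 = 21.80°;  2α = 43.60°
edge 1: e_1 = (-1.99, -0.62);  n_1 = (-0.2975, +0.9547)
edge 4: e_4 = (+1.72, +0.70);  n_4 = (+0.3770, -0.9262)
∠(n_1, n_4) = 175.16°
δ = |180° − 175.16°| = 4.84°
4.84° ≤ 2α = 43.60°  →  valid

δ = 4.84°, valid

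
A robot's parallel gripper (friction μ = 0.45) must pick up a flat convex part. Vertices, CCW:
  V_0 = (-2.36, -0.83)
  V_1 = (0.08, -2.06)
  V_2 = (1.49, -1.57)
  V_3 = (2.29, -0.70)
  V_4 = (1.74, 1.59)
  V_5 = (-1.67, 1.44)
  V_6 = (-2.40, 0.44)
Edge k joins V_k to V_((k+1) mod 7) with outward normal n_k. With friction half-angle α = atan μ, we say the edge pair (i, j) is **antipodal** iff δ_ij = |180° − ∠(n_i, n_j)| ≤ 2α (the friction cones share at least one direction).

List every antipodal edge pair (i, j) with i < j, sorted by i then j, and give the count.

count = 7; pairs: (0,4), (1,4), (1,5), (2,4), (2,5), (2,6), (3,6)

α = atan 0.45 = 24.23°;  2α = 48.46°
n_0 = (-0.4501, -0.8930)
n_1 = (+0.3283, -0.9446)
n_2 = (+0.7361, -0.6769)
n_3 = (+0.9723, +0.2335)
n_4 = (-0.0439, +0.9990)
n_5 = (-0.8077, +0.5896)
n_6 = (-0.9995, -0.0315)
  (0,1): δ = 134.08°  ·
  (0,2): δ = 105.85°  ·
  (0,3): δ = 49.74°  ·
  (0,4): δ = 29.27°  ✓
  (0,5): δ = 80.62°  ·
  (0,6): δ = 118.56°  ·
  (1,2): δ = 151.76°  ·
  (1,3): δ = 95.66°  ·
  (1,4): δ = 16.64°  ✓
  (1,5): δ = 34.71°  ✓
  (1,6): δ = 72.64°  ·
  (2,3): δ = 123.90°  ·
  (2,4): δ = 44.88°  ✓
  (2,5): δ = 6.47°  ✓
  (2,6): δ = 44.40°  ✓
  (3,4): δ = 100.99°  ·
  (3,5): δ = 49.63°  ·
  (3,6): δ = 11.70°  ✓
  (4,5): δ = 128.65°  ·
  (4,6): δ = 90.71°  ·
  (5,6): δ = 142.07°  ·
antipodal pairs: 7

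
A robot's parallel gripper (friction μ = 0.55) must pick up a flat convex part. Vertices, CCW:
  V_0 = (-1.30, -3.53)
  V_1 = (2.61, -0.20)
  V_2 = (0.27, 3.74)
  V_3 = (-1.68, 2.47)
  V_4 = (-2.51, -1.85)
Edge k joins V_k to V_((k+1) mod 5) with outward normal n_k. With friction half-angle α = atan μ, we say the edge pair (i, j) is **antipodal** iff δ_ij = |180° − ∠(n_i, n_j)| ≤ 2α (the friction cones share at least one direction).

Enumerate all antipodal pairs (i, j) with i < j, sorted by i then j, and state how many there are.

count = 4; pairs: (0,2), (0,3), (1,3), (1,4)

α = atan 0.55 = 28.81°;  2α = 57.62°
n_0 = (+0.6484, -0.7613)
n_1 = (+0.8598, +0.5106)
n_2 = (-0.5457, +0.8380)
n_3 = (-0.9820, +0.1887)
n_4 = (-0.8114, -0.5844)
  (0,1): δ = 99.71°  ·
  (0,2): δ = 7.34°  ✓
  (0,3): δ = 38.70°  ✓
  (0,4): δ = 85.34°  ·
  (1,2): δ = 87.63°  ·
  (1,3): δ = 41.58°  ✓
  (1,4): δ = 5.06°  ✓
  (2,3): δ = 133.95°  ·
  (2,4): δ = 87.31°  ·
  (3,4): δ = 133.36°  ·
antipodal pairs: 4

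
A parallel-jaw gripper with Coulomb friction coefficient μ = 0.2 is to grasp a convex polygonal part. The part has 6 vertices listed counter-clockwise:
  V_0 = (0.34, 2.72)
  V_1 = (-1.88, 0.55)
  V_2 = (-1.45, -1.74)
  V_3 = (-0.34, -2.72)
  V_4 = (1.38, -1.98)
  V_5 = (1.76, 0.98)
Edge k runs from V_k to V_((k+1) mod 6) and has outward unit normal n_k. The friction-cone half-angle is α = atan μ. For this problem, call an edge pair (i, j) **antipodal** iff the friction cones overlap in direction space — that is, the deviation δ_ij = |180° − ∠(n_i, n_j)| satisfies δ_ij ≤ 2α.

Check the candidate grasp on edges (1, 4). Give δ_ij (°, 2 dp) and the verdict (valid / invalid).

δ = 17.95°, valid

α = atan 0.2 = 11.31°;  2α = 22.62°
edge 1: e_1 = (+0.43, -2.29);  n_1 = (-0.9828, -0.1845)
edge 4: e_4 = (+0.38, +2.96);  n_4 = (+0.9919, -0.1273)
∠(n_1, n_4) = 162.05°
δ = |180° − 162.05°| = 17.95°
17.95° ≤ 2α = 22.62°  →  valid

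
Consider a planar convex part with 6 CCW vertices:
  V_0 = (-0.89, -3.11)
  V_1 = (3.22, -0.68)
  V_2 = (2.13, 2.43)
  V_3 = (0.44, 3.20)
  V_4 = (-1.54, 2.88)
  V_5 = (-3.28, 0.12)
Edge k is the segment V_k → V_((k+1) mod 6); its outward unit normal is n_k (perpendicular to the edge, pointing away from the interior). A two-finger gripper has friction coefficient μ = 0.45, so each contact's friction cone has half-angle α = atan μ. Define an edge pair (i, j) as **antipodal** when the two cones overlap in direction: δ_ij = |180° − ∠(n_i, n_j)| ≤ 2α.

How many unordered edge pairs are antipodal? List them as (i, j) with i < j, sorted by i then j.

α = atan 0.45 = 24.23°;  2α = 48.46°
n_0 = (+0.5089, -0.8608)
n_1 = (+0.9437, +0.3308)
n_2 = (+0.4146, +0.9100)
n_3 = (-0.1595, +0.9872)
n_4 = (-0.8459, +0.5333)
n_5 = (-0.8039, -0.5948)
  (0,1): δ = 101.28°  ·
  (0,2): δ = 55.09°  ·
  (0,3): δ = 21.41°  ✓
  (0,4): δ = 27.18°  ✓
  (0,5): δ = 95.91°  ·
  (1,2): δ = 133.81°  ·
  (1,3): δ = 100.13°  ·
  (1,4): δ = 51.54°  ·
  (1,5): δ = 17.18°  ✓
  (2,3): δ = 146.32°  ·
  (2,4): δ = 97.73°  ·
  (2,5): δ = 29.01°  ✓
  (3,4): δ = 131.41°  ·
  (3,5): δ = 62.68°  ·
  (4,5): δ = 111.27°  ·
antipodal pairs: 4

count = 4; pairs: (0,3), (0,4), (1,5), (2,5)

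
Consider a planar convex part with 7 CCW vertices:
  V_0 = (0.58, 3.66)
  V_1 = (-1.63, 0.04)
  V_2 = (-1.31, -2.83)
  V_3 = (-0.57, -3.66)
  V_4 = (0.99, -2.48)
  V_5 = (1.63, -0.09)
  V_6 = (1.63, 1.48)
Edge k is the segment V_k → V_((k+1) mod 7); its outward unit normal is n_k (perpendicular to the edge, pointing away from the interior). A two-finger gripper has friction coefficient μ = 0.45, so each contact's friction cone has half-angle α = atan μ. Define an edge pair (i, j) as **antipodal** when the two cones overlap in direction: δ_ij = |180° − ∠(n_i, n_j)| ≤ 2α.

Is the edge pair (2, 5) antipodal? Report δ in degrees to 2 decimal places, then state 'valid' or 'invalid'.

α = atan 0.45 = 24.23°;  2α = 48.46°
edge 2: e_2 = (+0.74, -0.83);  n_2 = (-0.7464, -0.6655)
edge 5: e_5 = (+0.00, +1.57);  n_5 = (+1.0000, -0.0000)
∠(n_2, n_5) = 138.28°
δ = |180° − 138.28°| = 41.72°
41.72° ≤ 2α = 48.46°  →  valid

δ = 41.72°, valid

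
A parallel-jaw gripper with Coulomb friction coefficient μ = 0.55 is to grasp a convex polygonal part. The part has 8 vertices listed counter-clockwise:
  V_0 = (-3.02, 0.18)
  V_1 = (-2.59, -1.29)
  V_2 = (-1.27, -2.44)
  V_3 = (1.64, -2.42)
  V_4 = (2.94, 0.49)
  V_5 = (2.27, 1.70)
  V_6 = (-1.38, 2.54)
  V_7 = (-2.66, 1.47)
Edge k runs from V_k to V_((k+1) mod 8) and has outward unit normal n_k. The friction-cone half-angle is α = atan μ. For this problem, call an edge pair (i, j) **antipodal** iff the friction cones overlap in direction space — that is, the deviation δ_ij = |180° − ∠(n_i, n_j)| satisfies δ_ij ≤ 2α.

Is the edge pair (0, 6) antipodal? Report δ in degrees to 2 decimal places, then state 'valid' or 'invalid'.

α = atan 0.55 = 28.81°;  2α = 57.62°
edge 0: e_0 = (+0.43, -1.47);  n_0 = (-0.9598, -0.2808)
edge 6: e_6 = (-1.28, -1.07);  n_6 = (-0.6414, +0.7672)
∠(n_0, n_6) = 66.41°
δ = |180° − 66.41°| = 113.59°
113.59° > 2α = 57.62°  →  invalid

δ = 113.59°, invalid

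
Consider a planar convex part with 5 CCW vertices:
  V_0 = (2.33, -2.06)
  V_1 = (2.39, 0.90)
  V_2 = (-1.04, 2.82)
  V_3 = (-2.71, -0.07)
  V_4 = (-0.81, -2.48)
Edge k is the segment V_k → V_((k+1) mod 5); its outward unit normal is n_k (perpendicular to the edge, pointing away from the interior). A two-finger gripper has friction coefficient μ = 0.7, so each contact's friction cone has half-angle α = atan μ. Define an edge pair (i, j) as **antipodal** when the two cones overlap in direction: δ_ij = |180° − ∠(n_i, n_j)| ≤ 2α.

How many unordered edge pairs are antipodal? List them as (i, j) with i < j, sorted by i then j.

α = atan 0.7 = 34.99°;  2α = 69.98°
n_0 = (+0.9998, -0.0203)
n_1 = (+0.4884, +0.8726)
n_2 = (-0.8658, +0.5003)
n_3 = (-0.7853, -0.6191)
n_4 = (+0.1326, -0.9912)
  (0,1): δ = 118.08°  ·
  (0,2): δ = 28.86°  ✓
  (0,3): δ = 39.41°  ✓
  (0,4): δ = 98.78°  ·
  (1,2): δ = 90.78°  ·
  (1,3): δ = 22.51°  ✓
  (1,4): δ = 36.86°  ✓
  (2,3): δ = 111.73°  ·
  (2,4): δ = 52.36°  ✓
  (3,4): δ = 120.63°  ·
antipodal pairs: 5

count = 5; pairs: (0,2), (0,3), (1,3), (1,4), (2,4)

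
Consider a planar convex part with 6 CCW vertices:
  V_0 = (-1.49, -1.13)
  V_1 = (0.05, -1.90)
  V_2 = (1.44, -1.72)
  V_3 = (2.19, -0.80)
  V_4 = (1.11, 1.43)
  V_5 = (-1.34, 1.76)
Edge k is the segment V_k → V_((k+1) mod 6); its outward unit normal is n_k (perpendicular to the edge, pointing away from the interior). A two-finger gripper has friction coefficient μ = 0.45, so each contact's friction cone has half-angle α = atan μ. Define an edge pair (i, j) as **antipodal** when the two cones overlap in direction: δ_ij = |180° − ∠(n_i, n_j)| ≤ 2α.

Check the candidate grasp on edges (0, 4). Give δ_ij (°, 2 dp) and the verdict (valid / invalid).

δ = 18.89°, valid

α = atan 0.45 = 24.23°;  2α = 48.46°
edge 0: e_0 = (+1.54, -0.77);  n_0 = (-0.4472, -0.8944)
edge 4: e_4 = (-2.45, +0.33);  n_4 = (+0.1335, +0.9911)
∠(n_0, n_4) = 161.11°
δ = |180° − 161.11°| = 18.89°
18.89° ≤ 2α = 48.46°  →  valid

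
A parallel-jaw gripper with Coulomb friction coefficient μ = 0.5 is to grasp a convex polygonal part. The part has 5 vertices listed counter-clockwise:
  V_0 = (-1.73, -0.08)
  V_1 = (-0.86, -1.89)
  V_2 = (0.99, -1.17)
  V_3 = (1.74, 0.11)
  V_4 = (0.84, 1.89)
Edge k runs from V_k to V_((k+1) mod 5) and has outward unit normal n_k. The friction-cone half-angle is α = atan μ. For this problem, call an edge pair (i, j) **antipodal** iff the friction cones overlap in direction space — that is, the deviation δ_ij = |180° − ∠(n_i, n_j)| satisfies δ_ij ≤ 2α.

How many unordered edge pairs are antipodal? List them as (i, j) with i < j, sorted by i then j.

count = 3; pairs: (0,3), (1,4), (2,4)

α = atan 0.5 = 26.57°;  2α = 53.13°
n_0 = (-0.9013, -0.4332)
n_1 = (+0.3627, -0.9319)
n_2 = (+0.8628, -0.5055)
n_3 = (+0.8924, +0.4512)
n_4 = (-0.6084, +0.7937)
  (0,1): δ = 94.41°  ·
  (0,2): δ = 56.04°  ·
  (0,3): δ = 1.15°  ✓
  (0,4): δ = 101.80°  ·
  (1,2): δ = 141.63°  ·
  (1,3): δ = 84.44°  ·
  (1,4): δ = 16.21°  ✓
  (2,3): δ = 122.81°  ·
  (2,4): δ = 22.16°  ✓
  (3,4): δ = 79.35°  ·
antipodal pairs: 3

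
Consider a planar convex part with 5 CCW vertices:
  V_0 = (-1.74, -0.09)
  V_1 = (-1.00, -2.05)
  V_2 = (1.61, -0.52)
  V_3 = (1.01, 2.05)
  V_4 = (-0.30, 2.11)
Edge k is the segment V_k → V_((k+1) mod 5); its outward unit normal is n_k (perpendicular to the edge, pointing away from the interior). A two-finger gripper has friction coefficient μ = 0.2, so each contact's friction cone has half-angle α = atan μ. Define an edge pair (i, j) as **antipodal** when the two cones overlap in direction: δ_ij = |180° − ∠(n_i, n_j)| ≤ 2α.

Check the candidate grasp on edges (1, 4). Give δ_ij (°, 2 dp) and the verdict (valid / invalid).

δ = 26.41°, invalid

α = atan 0.2 = 11.31°;  2α = 22.62°
edge 1: e_1 = (+2.61, +1.53);  n_1 = (+0.5057, -0.8627)
edge 4: e_4 = (-1.44, -2.20);  n_4 = (-0.8367, +0.5477)
∠(n_1, n_4) = 153.59°
δ = |180° − 153.59°| = 26.41°
26.41° > 2α = 22.62°  →  invalid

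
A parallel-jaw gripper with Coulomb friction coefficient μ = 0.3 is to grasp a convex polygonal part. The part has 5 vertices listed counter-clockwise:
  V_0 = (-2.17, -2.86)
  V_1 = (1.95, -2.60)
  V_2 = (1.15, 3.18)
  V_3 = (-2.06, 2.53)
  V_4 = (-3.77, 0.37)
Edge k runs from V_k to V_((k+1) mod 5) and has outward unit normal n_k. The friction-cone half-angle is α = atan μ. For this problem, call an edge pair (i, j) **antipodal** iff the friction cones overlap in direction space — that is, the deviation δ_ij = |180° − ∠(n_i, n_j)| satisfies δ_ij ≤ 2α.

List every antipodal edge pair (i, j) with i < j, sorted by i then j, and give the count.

count = 2; pairs: (0,2), (1,4)

α = atan 0.3 = 16.70°;  2α = 33.40°
n_0 = (+0.0630, -0.9980)
n_1 = (+0.9906, +0.1371)
n_2 = (-0.1985, +0.9801)
n_3 = (-0.7840, +0.6207)
n_4 = (-0.8961, -0.4439)
  (0,1): δ = 85.73°  ·
  (0,2): δ = 7.84°  ✓
  (0,3): δ = 48.02°  ·
  (0,4): δ = 112.74°  ·
  (1,2): δ = 86.43°  ·
  (1,3): δ = 46.25°  ·
  (1,4): δ = 18.47°  ✓
  (2,3): δ = 139.81°  ·
  (2,4): δ = 75.10°  ·
  (3,4): δ = 115.28°  ·
antipodal pairs: 2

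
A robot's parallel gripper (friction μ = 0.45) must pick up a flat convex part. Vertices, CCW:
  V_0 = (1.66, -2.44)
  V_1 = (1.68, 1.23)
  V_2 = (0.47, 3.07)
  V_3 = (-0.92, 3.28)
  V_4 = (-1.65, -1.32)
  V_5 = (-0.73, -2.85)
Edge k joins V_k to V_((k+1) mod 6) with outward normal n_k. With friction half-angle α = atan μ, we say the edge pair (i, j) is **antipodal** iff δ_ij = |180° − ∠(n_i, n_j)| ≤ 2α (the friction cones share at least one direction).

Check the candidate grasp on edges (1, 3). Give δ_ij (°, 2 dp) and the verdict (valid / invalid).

α = atan 0.45 = 24.23°;  2α = 48.46°
edge 1: e_1 = (-1.21, +1.84);  n_1 = (+0.8355, +0.5494)
edge 3: e_3 = (-0.73, -4.60);  n_3 = (-0.9876, +0.1567)
∠(n_1, n_3) = 137.65°
δ = |180° − 137.65°| = 42.35°
42.35° ≤ 2α = 48.46°  →  valid

δ = 42.35°, valid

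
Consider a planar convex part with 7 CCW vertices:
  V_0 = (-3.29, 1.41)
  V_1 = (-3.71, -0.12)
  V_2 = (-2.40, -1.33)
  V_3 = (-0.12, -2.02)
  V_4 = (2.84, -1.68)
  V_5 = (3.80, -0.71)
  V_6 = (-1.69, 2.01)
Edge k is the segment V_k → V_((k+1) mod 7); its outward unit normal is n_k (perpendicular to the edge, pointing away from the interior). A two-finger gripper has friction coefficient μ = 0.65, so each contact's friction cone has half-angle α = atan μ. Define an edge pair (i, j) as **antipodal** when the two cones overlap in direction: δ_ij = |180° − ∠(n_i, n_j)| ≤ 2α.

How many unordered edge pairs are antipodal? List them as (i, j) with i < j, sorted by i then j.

count = 8; pairs: (0,4), (1,5), (1,6), (2,5), (2,6), (3,5), (3,6), (4,6)

α = atan 0.65 = 33.02°;  2α = 66.05°
n_0 = (-0.9643, +0.2647)
n_1 = (-0.6785, -0.7346)
n_2 = (-0.2897, -0.9571)
n_3 = (+0.1141, -0.9935)
n_4 = (+0.7108, -0.7034)
n_5 = (+0.4439, +0.8961)
n_6 = (-0.3511, +0.9363)
  (0,1): δ = 117.38°  ·
  (0,2): δ = 91.49°  ·
  (0,3): δ = 68.10°  ·
  (0,4): δ = 29.35°  ✓
  (0,5): δ = 78.99°  ·
  (0,6): δ = 125.91°  ·
  (1,2): δ = 154.11°  ·
  (1,3): δ = 130.72°  ·
  (1,4): δ = 91.98°  ·
  (1,5): δ = 16.37°  ✓
  (1,6): δ = 63.28°  ✓
  (2,3): δ = 156.61°  ·
  (2,4): δ = 117.87°  ·
  (2,5): δ = 9.52°  ✓
  (2,6): δ = 37.39°  ✓
  (3,4): δ = 141.26°  ·
  (3,5): δ = 32.91°  ✓
  (3,6): δ = 14.00°  ✓
  (4,5): δ = 71.65°  ·
  (4,6): δ = 24.74°  ✓
  (5,6): δ = 133.09°  ·
antipodal pairs: 8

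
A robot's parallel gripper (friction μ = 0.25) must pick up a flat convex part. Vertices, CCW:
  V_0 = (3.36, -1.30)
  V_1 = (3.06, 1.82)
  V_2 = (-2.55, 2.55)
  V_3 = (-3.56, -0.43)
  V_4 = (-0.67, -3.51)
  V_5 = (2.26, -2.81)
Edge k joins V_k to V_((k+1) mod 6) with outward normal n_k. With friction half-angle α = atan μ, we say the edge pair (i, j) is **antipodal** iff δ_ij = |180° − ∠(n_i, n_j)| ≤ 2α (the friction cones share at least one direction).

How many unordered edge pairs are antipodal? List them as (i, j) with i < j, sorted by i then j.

count = 3; pairs: (0,2), (1,4), (2,5)

α = atan 0.25 = 14.04°;  2α = 28.07°
n_0 = (+0.9954, +0.0957)
n_1 = (+0.1290, +0.9916)
n_2 = (-0.9471, +0.3210)
n_3 = (-0.7292, -0.6843)
n_4 = (+0.2324, -0.9726)
n_5 = (+0.8083, -0.5888)
  (0,1): δ = 102.91°  ·
  (0,2): δ = 24.22°  ✓
  (0,3): δ = 37.68°  ·
  (0,4): δ = 97.94°  ·
  (0,5): δ = 138.44°  ·
  (1,2): δ = 101.31°  ·
  (1,3): δ = 39.41°  ·
  (1,4): δ = 20.85°  ✓
  (1,5): δ = 61.34°  ·
  (2,3): δ = 118.10°  ·
  (2,4): δ = 57.84°  ·
  (2,5): δ = 17.35°  ✓
  (3,4): δ = 119.74°  ·
  (3,5): δ = 79.25°  ·
  (4,5): δ = 139.51°  ·
antipodal pairs: 3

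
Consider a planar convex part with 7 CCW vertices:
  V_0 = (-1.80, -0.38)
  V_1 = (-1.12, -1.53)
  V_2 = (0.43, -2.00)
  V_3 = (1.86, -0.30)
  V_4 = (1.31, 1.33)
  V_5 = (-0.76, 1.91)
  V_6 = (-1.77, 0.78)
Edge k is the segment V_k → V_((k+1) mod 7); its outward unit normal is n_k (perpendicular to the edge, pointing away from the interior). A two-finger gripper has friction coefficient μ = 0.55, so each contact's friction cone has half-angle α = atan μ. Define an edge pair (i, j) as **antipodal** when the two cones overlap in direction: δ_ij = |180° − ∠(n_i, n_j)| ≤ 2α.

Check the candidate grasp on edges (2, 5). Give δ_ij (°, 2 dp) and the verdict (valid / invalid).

δ = 1.72°, valid

α = atan 0.55 = 28.81°;  2α = 57.62°
edge 2: e_2 = (+1.43, +1.70);  n_2 = (+0.7653, -0.6437)
edge 5: e_5 = (-1.01, -1.13);  n_5 = (-0.7456, +0.6664)
∠(n_2, n_5) = 178.28°
δ = |180° − 178.28°| = 1.72°
1.72° ≤ 2α = 57.62°  →  valid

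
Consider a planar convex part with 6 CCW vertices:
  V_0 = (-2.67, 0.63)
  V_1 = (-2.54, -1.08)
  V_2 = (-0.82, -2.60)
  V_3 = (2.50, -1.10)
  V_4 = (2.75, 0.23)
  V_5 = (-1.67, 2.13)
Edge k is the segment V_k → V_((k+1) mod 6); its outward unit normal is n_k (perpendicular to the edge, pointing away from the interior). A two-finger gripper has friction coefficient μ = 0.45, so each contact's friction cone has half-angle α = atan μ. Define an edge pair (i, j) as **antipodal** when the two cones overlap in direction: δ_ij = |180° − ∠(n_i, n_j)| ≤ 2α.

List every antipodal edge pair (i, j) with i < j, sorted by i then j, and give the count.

count = 5; pairs: (0,3), (1,4), (2,4), (2,5), (3,5)

α = atan 0.45 = 24.23°;  2α = 48.46°
n_0 = (-0.9971, -0.0758)
n_1 = (-0.6622, -0.7493)
n_2 = (+0.4117, -0.9113)
n_3 = (+0.9828, -0.1847)
n_4 = (+0.3949, +0.9187)
n_5 = (-0.8321, +0.5547)
  (0,1): δ = 135.82°  ·
  (0,2): δ = 70.03°  ·
  (0,3): δ = 14.99°  ✓
  (0,4): δ = 62.39°  ·
  (0,5): δ = 141.96°  ·
  (1,2): δ = 114.22°  ·
  (1,3): δ = 59.18°  ·
  (1,4): δ = 18.21°  ✓
  (1,5): δ = 97.78°  ·
  (2,3): δ = 124.96°  ·
  (2,4): δ = 47.57°  ✓
  (2,5): δ = 32.00°  ✓
  (3,4): δ = 102.62°  ·
  (3,5): δ = 23.04°  ✓
  (4,5): δ = 100.43°  ·
antipodal pairs: 5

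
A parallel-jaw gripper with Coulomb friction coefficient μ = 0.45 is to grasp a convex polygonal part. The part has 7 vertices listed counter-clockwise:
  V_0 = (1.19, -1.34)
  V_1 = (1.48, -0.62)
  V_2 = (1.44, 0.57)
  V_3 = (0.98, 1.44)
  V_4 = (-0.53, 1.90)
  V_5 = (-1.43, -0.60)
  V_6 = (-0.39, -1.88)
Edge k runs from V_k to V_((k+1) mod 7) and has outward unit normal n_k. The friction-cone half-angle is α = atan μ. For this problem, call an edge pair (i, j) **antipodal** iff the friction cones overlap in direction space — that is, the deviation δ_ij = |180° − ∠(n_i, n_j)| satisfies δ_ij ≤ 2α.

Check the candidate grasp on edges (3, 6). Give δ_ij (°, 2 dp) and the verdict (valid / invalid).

α = atan 0.45 = 24.23°;  2α = 48.46°
edge 3: e_3 = (-1.51, +0.46);  n_3 = (+0.2914, +0.9566)
edge 6: e_6 = (+1.58, +0.54);  n_6 = (+0.3234, -0.9463)
∠(n_3, n_6) = 144.19°
δ = |180° − 144.19°| = 35.81°
35.81° ≤ 2α = 48.46°  →  valid

δ = 35.81°, valid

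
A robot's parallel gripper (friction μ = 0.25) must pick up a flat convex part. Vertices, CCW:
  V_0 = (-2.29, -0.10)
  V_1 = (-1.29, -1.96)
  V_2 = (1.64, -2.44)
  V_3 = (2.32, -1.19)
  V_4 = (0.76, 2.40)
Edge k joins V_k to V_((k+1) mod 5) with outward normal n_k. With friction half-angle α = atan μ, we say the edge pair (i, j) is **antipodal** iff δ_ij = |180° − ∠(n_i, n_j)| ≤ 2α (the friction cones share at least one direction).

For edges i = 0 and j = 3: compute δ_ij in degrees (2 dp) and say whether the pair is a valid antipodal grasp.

α = atan 0.25 = 14.04°;  2α = 28.07°
edge 0: e_0 = (+1.00, -1.86);  n_0 = (-0.8808, -0.4735)
edge 3: e_3 = (-1.56, +3.59);  n_3 = (+0.9172, +0.3985)
∠(n_0, n_3) = 175.22°
δ = |180° − 175.22°| = 4.78°
4.78° ≤ 2α = 28.07°  →  valid

δ = 4.78°, valid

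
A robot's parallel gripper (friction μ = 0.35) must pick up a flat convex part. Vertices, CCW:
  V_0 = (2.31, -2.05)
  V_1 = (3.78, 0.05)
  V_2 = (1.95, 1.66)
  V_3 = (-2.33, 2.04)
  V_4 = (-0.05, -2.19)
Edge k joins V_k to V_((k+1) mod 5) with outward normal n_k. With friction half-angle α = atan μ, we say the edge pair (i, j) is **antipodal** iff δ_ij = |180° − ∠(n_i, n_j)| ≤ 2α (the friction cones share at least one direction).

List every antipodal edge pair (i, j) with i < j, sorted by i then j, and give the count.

count = 2; pairs: (1,3), (2,4)

α = atan 0.35 = 19.29°;  2α = 38.58°
n_0 = (+0.8192, -0.5735)
n_1 = (+0.6605, +0.7508)
n_2 = (+0.0884, +0.9961)
n_3 = (-0.8803, -0.4745)
n_4 = (+0.0592, -0.9982)
  (0,1): δ = 96.35°  ·
  (0,2): δ = 60.08°  ·
  (0,3): δ = 63.32°  ·
  (0,4): δ = 128.39°  ·
  (1,2): δ = 143.73°  ·
  (1,3): δ = 20.33°  ✓
  (1,4): δ = 44.74°  ·
  (2,3): δ = 56.60°  ·
  (2,4): δ = 8.47°  ✓
  (3,4): δ = 114.93°  ·
antipodal pairs: 2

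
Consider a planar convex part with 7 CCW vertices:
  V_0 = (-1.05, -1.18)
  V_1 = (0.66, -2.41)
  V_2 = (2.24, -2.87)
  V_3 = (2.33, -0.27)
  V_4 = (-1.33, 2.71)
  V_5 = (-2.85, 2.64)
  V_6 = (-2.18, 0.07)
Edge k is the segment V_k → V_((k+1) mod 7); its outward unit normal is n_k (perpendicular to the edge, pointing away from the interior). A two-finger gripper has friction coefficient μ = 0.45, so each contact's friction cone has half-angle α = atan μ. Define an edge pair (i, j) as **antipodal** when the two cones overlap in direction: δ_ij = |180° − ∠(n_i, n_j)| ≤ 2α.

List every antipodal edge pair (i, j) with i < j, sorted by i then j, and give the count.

α = atan 0.45 = 24.23°;  2α = 48.46°
n_0 = (-0.5839, -0.8118)
n_1 = (-0.2795, -0.9601)
n_2 = (+0.9994, -0.0346)
n_3 = (+0.6314, +0.7755)
n_4 = (-0.0460, +0.9989)
n_5 = (-0.9677, -0.2523)
n_6 = (-0.7418, -0.6706)
  (0,1): δ = 160.50°  ·
  (0,2): δ = 56.26°  ·
  (0,3): δ = 3.43°  ✓
  (0,4): δ = 38.36°  ✓
  (0,5): δ = 140.34°  ·
  (0,6): δ = 167.84°  ·
  (1,2): δ = 75.75°  ·
  (1,3): δ = 22.92°  ✓
  (1,4): δ = 18.87°  ✓
  (1,5): δ = 120.84°  ·
  (1,6): δ = 148.35°  ·
  (2,3): δ = 127.17°  ·
  (2,4): δ = 85.38°  ·
  (2,5): δ = 16.59°  ✓
  (2,6): δ = 44.10°  ✓
  (3,4): δ = 138.21°  ·
  (3,5): δ = 36.24°  ✓
  (3,6): δ = 8.73°  ✓
  (4,5): δ = 78.02°  ·
  (4,6): δ = 50.52°  ·
  (5,6): δ = 152.50°  ·
antipodal pairs: 8

count = 8; pairs: (0,3), (0,4), (1,3), (1,4), (2,5), (2,6), (3,5), (3,6)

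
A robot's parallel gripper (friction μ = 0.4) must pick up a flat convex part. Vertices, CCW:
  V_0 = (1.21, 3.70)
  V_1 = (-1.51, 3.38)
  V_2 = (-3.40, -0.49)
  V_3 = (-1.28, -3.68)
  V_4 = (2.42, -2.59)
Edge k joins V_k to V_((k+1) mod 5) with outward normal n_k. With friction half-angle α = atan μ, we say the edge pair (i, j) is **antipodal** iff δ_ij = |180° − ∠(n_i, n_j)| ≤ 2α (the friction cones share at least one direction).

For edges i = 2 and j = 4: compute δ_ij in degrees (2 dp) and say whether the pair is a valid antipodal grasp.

α = atan 0.4 = 21.80°;  2α = 43.60°
edge 2: e_2 = (+2.12, -3.19);  n_2 = (-0.8329, -0.5535)
edge 4: e_4 = (-1.21, +6.29);  n_4 = (+0.9820, +0.1889)
∠(n_2, n_4) = 157.28°
δ = |180° − 157.28°| = 22.72°
22.72° ≤ 2α = 43.60°  →  valid

δ = 22.72°, valid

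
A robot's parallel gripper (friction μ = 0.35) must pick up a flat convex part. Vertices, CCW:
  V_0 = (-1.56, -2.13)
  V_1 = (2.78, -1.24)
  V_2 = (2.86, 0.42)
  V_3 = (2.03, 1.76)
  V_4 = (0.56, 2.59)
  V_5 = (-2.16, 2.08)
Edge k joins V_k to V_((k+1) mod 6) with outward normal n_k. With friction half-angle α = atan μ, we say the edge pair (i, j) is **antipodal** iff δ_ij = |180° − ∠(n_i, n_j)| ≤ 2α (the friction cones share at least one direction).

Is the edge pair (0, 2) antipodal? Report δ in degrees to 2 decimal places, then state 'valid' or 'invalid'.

α = atan 0.35 = 19.29°;  2α = 38.58°
edge 0: e_0 = (+4.34, +0.89);  n_0 = (+0.2009, -0.9796)
edge 2: e_2 = (-0.83, +1.34);  n_2 = (+0.8501, +0.5266)
∠(n_0, n_2) = 110.19°
δ = |180° − 110.19°| = 69.81°
69.81° > 2α = 38.58°  →  invalid

δ = 69.81°, invalid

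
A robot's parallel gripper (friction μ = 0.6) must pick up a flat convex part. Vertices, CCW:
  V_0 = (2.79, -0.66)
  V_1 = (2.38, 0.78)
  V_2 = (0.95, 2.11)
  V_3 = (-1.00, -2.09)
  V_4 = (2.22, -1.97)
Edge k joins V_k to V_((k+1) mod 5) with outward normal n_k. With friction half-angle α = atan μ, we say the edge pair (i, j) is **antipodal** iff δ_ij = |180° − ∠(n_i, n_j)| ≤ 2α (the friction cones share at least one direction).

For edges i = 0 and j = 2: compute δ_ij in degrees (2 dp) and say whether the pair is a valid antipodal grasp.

δ = 40.80°, valid

α = atan 0.6 = 30.96°;  2α = 61.93°
edge 0: e_0 = (-0.41, +1.44);  n_0 = (+0.9618, +0.2738)
edge 2: e_2 = (-1.95, -4.20);  n_2 = (-0.9070, +0.4211)
∠(n_0, n_2) = 139.20°
δ = |180° − 139.20°| = 40.80°
40.80° ≤ 2α = 61.93°  →  valid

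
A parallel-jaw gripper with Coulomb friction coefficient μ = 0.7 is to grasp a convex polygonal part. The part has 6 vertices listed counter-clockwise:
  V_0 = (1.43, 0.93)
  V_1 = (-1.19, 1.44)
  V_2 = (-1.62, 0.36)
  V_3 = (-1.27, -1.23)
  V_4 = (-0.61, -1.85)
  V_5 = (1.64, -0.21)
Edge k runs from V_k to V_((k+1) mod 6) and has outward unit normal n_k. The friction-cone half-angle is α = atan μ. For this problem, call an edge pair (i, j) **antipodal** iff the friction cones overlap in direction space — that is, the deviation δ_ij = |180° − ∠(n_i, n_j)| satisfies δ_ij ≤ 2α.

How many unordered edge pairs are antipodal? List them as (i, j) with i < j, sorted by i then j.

α = atan 0.7 = 34.99°;  2α = 69.98°
n_0 = (+0.1911, +0.9816)
n_1 = (-0.9291, +0.3699)
n_2 = (-0.9766, -0.2150)
n_3 = (-0.6847, -0.7288)
n_4 = (+0.5890, -0.8081)
n_5 = (+0.9835, +0.1812)
  (0,1): δ = 100.69°  ·
  (0,2): δ = 66.57°  ✓
  (0,3): δ = 32.19°  ✓
  (0,4): δ = 47.10°  ✓
  (0,5): δ = 111.45°  ·
  (1,2): δ = 145.88°  ·
  (1,3): δ = 111.50°  ·
  (1,4): δ = 32.20°  ✓
  (1,5): δ = 32.15°  ✓
  (2,3): δ = 145.62°  ·
  (2,4): δ = 66.33°  ✓
  (2,5): δ = 1.98°  ✓
  (3,4): δ = 100.70°  ·
  (3,5): δ = 36.35°  ✓
  (4,5): δ = 115.65°  ·
antipodal pairs: 8

count = 8; pairs: (0,2), (0,3), (0,4), (1,4), (1,5), (2,4), (2,5), (3,5)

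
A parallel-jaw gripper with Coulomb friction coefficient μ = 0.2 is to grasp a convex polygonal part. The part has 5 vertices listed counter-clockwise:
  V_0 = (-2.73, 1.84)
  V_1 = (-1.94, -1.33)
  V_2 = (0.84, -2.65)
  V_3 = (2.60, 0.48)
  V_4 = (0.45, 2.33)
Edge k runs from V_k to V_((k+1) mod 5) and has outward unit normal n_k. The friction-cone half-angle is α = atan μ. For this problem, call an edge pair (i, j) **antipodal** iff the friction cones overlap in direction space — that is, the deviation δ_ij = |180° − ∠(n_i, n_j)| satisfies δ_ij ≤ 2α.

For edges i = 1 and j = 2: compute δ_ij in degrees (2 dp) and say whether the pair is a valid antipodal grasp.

δ = 93.95°, invalid

α = atan 0.2 = 11.31°;  2α = 22.62°
edge 1: e_1 = (+2.78, -1.32);  n_1 = (-0.4289, -0.9033)
edge 2: e_2 = (+1.76, +3.13);  n_2 = (+0.8716, -0.4901)
∠(n_1, n_2) = 86.05°
δ = |180° − 86.05°| = 93.95°
93.95° > 2α = 22.62°  →  invalid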